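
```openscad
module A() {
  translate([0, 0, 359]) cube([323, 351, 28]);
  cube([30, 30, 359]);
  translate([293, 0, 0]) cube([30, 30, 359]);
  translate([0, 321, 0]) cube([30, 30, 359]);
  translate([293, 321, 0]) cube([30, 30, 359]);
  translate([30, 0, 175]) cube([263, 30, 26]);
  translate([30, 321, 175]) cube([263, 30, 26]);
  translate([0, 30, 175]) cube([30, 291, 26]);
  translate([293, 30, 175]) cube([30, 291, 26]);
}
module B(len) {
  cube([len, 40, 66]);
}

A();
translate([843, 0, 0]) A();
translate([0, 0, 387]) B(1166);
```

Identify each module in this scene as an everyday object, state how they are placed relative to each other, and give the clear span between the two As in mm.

Second stool starts at x = 843; first ends at x = 323; clear span = 843 − 323 = 520 mm.

A is a stool. B is a beam. A beam spans the tops of two stools. The clear span between the two stools is 520 mm.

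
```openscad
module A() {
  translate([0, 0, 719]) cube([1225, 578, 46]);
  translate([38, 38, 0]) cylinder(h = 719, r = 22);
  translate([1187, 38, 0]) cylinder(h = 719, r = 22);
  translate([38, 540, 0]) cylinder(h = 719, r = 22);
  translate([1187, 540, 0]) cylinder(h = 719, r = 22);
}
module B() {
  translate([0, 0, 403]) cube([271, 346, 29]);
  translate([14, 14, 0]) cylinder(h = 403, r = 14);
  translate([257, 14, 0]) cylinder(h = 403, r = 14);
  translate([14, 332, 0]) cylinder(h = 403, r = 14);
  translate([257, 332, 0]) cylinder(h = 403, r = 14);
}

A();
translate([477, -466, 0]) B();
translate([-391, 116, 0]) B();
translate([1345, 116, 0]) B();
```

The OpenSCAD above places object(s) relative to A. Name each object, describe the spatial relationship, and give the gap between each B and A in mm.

Each stool's nearest face is 120 mm from the table's bounding box.

A is a table. B is a stool. Three stools sit around the table at the −y, −x, +x sides. The gap between each stool and the table is 120 mm.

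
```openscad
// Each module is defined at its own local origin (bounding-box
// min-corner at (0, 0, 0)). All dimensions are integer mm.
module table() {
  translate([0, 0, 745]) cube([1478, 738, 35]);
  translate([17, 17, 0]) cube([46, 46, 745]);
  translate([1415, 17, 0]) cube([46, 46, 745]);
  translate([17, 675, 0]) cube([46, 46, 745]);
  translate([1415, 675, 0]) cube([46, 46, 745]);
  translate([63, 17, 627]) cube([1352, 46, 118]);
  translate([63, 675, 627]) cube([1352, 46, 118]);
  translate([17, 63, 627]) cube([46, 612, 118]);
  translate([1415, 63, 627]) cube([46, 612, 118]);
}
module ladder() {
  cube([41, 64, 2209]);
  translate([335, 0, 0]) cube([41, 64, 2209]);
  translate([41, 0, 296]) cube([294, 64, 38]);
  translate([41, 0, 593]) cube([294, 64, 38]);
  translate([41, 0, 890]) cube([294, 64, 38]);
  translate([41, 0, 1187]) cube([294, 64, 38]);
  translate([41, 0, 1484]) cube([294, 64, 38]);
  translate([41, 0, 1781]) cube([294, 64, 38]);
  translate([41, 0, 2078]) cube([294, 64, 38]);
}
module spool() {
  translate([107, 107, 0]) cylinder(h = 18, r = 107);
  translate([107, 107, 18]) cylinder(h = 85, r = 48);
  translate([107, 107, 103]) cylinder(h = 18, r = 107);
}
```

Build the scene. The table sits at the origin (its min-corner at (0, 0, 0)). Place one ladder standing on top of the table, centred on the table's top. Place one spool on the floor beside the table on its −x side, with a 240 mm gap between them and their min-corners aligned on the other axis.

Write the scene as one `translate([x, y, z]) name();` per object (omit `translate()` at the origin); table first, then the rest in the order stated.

table();
translate([551, 337, 780]) ladder();
translate([-454, 0, 0]) spool();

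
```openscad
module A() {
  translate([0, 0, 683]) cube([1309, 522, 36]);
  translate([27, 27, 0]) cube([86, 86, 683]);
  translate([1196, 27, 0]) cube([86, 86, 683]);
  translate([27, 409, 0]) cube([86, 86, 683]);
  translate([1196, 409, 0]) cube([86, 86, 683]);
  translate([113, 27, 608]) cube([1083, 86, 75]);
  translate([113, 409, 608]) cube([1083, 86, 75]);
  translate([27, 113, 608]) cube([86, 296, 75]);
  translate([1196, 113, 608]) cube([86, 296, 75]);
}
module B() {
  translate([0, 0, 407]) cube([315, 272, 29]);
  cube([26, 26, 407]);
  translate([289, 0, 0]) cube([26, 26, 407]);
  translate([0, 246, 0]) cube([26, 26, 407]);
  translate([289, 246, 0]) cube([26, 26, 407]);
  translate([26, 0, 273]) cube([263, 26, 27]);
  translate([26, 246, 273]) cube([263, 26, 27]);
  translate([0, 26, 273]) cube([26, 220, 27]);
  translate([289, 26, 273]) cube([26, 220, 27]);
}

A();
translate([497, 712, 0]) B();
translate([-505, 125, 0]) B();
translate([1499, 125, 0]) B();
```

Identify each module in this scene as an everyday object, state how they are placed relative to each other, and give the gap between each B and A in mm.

A is a table. B is a stool. Three stools sit around the table at the +y, −x, +x sides. The gap between each stool and the table is 190 mm.

Each stool's nearest face is 190 mm from the table's bounding box.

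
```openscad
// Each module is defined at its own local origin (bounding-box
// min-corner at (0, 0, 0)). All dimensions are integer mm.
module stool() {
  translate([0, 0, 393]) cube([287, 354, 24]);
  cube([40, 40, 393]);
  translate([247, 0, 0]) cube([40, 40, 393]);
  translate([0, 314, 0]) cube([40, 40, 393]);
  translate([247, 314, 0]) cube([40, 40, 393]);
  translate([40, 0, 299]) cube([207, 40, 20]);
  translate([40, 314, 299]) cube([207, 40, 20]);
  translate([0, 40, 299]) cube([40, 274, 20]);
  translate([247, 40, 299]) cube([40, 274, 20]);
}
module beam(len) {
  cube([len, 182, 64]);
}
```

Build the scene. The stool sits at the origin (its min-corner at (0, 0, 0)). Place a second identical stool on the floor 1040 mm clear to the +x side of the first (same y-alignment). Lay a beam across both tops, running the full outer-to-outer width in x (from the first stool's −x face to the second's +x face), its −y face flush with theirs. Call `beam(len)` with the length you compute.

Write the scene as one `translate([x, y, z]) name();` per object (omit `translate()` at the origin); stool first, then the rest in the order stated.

stool();
translate([1327, 0, 0]) stool();
translate([0, 0, 417]) beam(1614);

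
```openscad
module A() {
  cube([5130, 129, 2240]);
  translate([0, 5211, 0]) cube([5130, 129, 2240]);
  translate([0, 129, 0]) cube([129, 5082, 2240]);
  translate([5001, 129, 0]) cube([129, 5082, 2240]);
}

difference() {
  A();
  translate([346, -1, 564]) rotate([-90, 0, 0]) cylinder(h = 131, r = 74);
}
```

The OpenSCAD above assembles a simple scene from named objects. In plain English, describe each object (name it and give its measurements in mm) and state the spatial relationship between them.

A is a box-shaped house frame (walls only): outside footprint 5130×5340 mm, wall height 2240 mm, wall thickness 129 mm. The two y-facing walls run the full x-width; the two x-facing walls fit between the inner faces of the y-facing walls.

The house frame has a circular hole of radius 74 mm through its front wall, centred at (x = 346, z = 564).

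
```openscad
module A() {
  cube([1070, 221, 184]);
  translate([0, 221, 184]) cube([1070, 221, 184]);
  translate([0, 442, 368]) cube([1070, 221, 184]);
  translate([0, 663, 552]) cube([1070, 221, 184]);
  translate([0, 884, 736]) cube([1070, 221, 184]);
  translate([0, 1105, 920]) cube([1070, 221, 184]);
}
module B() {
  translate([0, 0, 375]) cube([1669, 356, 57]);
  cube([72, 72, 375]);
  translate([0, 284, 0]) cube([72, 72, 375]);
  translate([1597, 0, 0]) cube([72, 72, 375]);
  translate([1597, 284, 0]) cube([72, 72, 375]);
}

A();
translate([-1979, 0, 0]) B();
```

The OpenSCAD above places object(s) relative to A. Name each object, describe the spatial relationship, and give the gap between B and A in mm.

The bench's nearest face is 310 mm from the staircase's −x face.

A is a staircase. B is a bench. The bench is on the floor beside the staircase on its −x side. The gap between the bench and the staircase is 310 mm.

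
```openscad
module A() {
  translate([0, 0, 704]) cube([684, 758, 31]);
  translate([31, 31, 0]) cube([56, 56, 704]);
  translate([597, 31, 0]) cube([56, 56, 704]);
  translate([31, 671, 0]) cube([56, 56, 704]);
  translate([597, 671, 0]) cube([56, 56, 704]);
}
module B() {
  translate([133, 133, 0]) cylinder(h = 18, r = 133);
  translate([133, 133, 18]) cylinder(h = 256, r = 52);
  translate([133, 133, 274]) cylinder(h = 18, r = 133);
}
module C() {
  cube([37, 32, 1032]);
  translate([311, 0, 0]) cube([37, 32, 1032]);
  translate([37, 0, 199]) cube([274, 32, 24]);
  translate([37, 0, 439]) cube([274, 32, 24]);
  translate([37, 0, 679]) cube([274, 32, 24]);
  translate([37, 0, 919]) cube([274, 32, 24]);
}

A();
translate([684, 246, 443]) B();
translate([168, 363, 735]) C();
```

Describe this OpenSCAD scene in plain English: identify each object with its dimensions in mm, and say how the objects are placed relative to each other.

A is a table with a 684×758 mm rectangular top, 31 mm thick, top surface at z = 735 mm, supported by four 56×56 mm square legs, each inset 31 mm from the nearest pair of top edges, running from the floor.

B is a spool: two coaxial disc flanges of radius 133 mm and thickness 18 mm, joined by a core cylinder of radius 52 mm and height 256 mm. The lower flange rests on z = 0 and the three cylinders share a vertical axis.

C is a straight ladder. Two 37×32 mm vertical rails, 1032 mm tall, stand 348 mm apart (outside-to-outside) with their front faces coplanar on the −y side. 4 rungs, each 32 mm deep and 24 mm tall, span between the inner faces of the rails, front faces flush with the rails. The lowest rung's underside is at z = 199 mm and rungs are spaced 240 mm apart (underside to underside).

The spool is beside the table with their tops flush at z = 735. The ladder is on top of the table, centred.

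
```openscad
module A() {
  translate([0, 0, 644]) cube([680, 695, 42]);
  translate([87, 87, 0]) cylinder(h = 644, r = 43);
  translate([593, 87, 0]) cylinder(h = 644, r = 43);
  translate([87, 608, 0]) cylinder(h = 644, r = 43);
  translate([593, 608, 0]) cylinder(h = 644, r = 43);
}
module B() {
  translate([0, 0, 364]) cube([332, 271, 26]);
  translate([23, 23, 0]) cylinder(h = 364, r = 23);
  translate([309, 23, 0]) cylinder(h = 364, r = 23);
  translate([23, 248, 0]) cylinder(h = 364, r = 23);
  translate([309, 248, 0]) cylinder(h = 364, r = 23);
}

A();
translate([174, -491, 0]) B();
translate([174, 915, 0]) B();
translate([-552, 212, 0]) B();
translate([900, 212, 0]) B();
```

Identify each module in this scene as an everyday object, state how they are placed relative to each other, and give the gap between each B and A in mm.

A is a table. B is a stool. Four stools sit around the table at the −y, +y, −x, +x sides. The gap between each stool and the table is 220 mm.

Each stool's nearest face is 220 mm from the table's bounding box.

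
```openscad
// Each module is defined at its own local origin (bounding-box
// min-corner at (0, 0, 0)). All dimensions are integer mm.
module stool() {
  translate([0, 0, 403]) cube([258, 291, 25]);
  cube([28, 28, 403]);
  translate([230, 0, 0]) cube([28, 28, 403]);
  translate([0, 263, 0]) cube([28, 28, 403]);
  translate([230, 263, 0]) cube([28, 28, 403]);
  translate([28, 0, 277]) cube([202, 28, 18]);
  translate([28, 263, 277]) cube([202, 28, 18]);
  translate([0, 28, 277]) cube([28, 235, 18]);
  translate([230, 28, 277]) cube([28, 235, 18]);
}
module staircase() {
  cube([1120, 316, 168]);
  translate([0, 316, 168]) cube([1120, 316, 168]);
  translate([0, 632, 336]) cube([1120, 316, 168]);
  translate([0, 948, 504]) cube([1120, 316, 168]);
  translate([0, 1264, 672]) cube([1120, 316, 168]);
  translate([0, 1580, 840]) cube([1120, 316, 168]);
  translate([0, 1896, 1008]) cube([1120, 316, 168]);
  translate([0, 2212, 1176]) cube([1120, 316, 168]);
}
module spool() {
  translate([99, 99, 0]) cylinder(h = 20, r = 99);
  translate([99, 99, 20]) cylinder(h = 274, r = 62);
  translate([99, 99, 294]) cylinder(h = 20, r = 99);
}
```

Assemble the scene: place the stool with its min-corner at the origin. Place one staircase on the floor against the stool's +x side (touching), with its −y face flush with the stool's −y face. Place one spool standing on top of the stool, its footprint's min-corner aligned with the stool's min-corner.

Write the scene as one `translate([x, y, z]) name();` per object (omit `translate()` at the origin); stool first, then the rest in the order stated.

stool();
translate([258, 0, 0]) staircase();
translate([0, 0, 428]) spool();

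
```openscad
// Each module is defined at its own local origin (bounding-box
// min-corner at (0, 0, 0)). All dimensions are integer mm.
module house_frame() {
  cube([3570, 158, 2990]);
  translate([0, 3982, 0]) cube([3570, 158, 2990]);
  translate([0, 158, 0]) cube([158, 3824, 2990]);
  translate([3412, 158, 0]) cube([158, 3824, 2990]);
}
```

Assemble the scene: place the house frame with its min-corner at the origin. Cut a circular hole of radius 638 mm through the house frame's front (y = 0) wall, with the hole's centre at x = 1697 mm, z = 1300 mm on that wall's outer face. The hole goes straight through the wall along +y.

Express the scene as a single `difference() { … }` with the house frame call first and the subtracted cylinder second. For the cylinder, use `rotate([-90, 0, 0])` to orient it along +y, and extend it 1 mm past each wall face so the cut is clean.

difference() {
  house_frame();
  translate([1697, -1, 1300]) rotate([-90, 0, 0]) cylinder(h = 160, r = 638);
}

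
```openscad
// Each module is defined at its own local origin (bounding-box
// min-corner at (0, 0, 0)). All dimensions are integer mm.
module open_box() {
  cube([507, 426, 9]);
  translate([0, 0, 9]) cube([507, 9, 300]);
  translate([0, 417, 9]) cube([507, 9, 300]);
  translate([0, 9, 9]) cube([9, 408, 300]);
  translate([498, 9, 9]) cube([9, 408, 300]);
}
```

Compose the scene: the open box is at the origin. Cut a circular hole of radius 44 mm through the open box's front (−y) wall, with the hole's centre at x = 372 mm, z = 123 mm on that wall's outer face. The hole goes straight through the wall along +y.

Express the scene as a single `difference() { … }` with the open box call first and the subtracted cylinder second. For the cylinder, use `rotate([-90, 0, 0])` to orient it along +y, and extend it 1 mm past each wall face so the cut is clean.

difference() {
  open_box();
  translate([372, -1, 123]) rotate([-90, 0, 0]) cylinder(h = 11, r = 44);
}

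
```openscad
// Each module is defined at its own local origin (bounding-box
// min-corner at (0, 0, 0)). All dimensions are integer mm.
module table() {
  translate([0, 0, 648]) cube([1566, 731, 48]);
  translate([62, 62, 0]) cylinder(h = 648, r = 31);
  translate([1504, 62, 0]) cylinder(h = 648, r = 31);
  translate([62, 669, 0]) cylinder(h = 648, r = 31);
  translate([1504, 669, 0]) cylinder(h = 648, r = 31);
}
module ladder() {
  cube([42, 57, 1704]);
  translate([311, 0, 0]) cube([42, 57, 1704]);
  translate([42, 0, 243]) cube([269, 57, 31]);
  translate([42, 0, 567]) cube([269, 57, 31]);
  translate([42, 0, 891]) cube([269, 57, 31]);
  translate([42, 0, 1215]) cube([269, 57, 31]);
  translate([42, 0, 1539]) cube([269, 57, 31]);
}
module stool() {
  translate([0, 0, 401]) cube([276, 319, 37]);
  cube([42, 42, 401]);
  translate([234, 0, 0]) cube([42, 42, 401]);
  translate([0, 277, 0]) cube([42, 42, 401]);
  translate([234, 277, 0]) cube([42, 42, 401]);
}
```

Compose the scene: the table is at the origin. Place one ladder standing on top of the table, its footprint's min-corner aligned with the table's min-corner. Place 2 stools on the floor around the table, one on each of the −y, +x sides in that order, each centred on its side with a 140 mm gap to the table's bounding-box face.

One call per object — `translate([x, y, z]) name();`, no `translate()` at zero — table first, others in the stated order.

table();
translate([0, 0, 696]) ladder();
translate([645, -459, 0]) stool();
translate([1706, 206, 0]) stool();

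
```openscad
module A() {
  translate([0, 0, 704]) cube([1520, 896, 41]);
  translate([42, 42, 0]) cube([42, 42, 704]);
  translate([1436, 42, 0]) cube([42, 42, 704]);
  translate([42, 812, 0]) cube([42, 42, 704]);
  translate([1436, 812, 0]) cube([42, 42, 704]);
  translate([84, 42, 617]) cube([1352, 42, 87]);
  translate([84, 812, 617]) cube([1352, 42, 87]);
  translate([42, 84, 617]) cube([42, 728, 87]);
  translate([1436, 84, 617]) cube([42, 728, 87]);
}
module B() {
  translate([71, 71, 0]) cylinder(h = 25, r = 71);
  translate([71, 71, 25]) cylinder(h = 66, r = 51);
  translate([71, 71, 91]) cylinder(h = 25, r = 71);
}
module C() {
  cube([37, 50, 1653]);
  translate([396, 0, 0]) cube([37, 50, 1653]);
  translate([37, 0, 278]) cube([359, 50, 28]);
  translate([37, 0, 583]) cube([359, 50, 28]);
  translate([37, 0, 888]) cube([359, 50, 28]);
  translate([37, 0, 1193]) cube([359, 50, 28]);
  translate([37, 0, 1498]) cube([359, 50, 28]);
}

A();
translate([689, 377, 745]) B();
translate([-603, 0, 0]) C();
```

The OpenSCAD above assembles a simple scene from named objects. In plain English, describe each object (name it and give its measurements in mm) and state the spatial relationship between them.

A is a rectangular dining table. The top is 1520×896×41 mm with its upper surface at z = 745 mm. It stands on four 42×42 mm square legs, each inset 42 mm from the nearest pair of top edges, running from the floor to the underside of the top. Four apron rails, 42 mm thick and 87 mm tall, run between adjacent legs with their top edges flush with the underside of the top and their outer faces flush with the legs' outer faces.

B is a spool: two coaxial disc flanges of radius 71 mm and thickness 25 mm, joined by a core cylinder of radius 51 mm and height 66 mm. The lower flange rests on z = 0 and the three cylinders share a vertical axis.

C is a straight ladder. Two 37×50 mm vertical rails, 1653 mm tall, stand 433 mm apart (outside-to-outside) with their front faces coplanar on the −y side. 5 rungs, each 50 mm deep and 28 mm tall, span between the inner faces of the rails, front faces flush with the rails. The lowest rung's underside is at z = 278 mm and rungs are spaced 305 mm apart (underside to underside).

The spool is on top of the table, centred. The ladder is on the floor beside the table on its −x side.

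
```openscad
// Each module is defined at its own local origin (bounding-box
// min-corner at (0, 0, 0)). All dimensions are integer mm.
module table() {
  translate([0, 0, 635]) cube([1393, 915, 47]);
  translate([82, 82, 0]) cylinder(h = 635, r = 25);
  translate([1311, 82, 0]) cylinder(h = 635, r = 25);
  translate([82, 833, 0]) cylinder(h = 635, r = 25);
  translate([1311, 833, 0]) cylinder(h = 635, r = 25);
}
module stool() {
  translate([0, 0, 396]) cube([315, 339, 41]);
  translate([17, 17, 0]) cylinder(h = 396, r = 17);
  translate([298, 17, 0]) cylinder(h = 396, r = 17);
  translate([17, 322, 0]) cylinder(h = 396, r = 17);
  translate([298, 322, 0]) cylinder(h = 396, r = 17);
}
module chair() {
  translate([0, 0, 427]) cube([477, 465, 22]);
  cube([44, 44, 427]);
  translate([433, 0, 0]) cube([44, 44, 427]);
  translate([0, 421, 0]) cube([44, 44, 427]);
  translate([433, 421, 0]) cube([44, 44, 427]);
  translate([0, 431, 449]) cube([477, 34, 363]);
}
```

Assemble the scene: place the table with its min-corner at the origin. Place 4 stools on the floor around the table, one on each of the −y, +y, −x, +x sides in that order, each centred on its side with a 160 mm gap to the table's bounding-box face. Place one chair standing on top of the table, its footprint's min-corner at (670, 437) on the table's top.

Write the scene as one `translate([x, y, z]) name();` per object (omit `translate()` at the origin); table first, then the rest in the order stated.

table();
translate([539, -499, 0]) stool();
translate([539, 1075, 0]) stool();
translate([-475, 288, 0]) stool();
translate([1553, 288, 0]) stool();
translate([670, 437, 682]) chair();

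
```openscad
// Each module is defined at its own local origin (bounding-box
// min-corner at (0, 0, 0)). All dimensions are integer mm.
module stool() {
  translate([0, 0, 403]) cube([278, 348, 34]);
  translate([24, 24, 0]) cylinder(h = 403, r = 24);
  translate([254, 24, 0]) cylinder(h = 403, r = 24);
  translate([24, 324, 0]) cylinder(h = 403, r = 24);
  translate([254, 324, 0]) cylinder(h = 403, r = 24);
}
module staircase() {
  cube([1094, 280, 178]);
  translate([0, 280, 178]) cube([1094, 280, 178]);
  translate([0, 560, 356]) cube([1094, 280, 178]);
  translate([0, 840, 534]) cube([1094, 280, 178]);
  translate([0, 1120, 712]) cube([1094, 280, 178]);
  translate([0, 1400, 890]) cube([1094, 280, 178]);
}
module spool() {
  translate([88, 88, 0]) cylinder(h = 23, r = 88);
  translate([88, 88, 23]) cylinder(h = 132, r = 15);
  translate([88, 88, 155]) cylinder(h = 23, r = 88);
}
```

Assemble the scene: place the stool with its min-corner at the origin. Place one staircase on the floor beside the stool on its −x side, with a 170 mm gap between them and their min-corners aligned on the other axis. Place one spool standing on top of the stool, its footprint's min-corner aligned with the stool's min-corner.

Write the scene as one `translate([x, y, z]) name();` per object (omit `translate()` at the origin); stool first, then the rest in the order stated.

stool();
translate([-1264, 0, 0]) staircase();
translate([0, 0, 437]) spool();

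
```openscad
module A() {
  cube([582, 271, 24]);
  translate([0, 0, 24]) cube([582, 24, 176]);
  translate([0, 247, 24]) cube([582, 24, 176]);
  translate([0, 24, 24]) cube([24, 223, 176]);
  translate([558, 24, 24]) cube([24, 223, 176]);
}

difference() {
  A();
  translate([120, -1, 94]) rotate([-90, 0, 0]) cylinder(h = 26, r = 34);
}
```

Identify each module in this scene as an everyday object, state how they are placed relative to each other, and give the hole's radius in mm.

The subtracted cylinder has r = 34 mm.

A is an open box. The open box has a circular hole through its front wall. The hole's radius is 34 mm.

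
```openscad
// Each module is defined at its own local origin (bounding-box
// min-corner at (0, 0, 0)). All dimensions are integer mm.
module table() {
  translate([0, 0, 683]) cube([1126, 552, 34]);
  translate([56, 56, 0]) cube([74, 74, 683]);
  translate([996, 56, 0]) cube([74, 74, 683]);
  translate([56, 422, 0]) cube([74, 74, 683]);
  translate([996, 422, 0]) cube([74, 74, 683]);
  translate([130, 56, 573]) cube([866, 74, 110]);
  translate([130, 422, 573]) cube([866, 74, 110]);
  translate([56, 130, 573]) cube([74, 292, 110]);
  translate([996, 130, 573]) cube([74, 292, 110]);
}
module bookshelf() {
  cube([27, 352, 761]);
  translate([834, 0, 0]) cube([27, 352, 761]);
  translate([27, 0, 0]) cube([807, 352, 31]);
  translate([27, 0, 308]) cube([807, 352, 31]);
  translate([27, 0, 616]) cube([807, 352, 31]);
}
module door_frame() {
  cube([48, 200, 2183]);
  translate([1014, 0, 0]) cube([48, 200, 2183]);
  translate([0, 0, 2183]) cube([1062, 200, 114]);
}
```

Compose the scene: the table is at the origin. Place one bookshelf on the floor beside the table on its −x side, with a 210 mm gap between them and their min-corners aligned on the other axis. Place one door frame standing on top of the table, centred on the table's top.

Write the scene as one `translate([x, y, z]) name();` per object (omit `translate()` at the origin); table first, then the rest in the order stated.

table();
translate([-1071, 0, 0]) bookshelf();
translate([32, 176, 717]) door_frame();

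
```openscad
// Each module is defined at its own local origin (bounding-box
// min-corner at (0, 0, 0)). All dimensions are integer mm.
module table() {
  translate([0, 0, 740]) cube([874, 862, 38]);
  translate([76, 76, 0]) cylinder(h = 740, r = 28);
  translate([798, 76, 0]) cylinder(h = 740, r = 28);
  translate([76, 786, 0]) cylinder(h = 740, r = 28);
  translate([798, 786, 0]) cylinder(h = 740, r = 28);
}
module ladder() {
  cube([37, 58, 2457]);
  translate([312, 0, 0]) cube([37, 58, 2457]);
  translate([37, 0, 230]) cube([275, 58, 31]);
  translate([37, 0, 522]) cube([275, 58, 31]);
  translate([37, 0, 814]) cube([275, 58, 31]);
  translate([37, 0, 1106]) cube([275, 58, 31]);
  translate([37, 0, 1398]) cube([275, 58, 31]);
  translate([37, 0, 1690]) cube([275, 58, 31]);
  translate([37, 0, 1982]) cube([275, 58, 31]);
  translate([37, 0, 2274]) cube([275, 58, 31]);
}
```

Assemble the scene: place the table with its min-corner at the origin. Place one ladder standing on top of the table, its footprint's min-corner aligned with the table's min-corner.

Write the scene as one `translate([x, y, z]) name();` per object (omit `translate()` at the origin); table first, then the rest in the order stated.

table();
translate([0, 0, 778]) ladder();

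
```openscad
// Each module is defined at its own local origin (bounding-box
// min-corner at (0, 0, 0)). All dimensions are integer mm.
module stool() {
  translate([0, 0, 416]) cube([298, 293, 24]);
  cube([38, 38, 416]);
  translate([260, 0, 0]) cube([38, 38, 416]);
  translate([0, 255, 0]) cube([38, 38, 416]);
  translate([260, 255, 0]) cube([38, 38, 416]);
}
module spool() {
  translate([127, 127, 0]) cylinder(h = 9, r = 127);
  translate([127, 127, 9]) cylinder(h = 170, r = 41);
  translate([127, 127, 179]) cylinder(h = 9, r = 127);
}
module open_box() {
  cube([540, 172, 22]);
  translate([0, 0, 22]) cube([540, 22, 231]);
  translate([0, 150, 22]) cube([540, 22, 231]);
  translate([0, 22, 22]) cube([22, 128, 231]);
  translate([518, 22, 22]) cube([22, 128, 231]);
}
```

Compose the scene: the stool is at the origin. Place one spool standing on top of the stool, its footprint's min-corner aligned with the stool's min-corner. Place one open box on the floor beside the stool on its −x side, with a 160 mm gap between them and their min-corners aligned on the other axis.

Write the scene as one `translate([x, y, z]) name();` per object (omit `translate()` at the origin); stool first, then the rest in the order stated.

stool();
translate([0, 0, 440]) spool();
translate([-700, 0, 0]) open_box();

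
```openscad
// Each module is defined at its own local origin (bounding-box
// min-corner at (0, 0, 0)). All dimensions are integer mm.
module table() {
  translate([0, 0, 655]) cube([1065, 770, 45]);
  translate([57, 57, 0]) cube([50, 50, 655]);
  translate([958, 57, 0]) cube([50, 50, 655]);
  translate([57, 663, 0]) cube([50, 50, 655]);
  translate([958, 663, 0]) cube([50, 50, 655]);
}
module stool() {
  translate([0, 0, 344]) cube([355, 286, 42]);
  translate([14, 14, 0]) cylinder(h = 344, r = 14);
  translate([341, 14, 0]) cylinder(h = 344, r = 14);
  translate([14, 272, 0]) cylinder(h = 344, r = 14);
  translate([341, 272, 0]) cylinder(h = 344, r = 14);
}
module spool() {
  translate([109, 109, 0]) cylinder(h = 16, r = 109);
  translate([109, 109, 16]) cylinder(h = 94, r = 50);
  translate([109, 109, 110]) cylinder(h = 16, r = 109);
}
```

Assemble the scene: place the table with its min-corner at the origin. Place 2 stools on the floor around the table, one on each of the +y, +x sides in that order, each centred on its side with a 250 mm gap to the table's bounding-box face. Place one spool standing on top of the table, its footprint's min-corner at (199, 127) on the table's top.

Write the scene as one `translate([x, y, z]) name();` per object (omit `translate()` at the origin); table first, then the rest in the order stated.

table();
translate([355, 1020, 0]) stool();
translate([1315, 242, 0]) stool();
translate([199, 127, 700]) spool();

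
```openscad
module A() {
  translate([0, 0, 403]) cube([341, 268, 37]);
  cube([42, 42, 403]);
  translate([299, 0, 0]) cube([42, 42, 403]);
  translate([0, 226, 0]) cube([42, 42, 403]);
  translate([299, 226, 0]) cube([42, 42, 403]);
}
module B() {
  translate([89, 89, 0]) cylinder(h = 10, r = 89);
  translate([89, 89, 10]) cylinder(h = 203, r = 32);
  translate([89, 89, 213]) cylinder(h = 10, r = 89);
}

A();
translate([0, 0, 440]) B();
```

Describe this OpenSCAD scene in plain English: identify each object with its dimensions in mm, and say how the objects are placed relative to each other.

A is a four-legged stool. The seat is a 341×268×37 mm slab whose top surface is at z = 440 mm; four square legs, each 42×42 mm in cross-section, run from the floor (z = 0) to the underside of the seat, each flush with a corner of the seat.

B is a spool: two coaxial disc flanges of radius 89 mm and thickness 10 mm, joined by a core cylinder of radius 32 mm and height 203 mm. The lower flange rests on z = 0 and the three cylinders share a vertical axis.

The spool is on top of the stool.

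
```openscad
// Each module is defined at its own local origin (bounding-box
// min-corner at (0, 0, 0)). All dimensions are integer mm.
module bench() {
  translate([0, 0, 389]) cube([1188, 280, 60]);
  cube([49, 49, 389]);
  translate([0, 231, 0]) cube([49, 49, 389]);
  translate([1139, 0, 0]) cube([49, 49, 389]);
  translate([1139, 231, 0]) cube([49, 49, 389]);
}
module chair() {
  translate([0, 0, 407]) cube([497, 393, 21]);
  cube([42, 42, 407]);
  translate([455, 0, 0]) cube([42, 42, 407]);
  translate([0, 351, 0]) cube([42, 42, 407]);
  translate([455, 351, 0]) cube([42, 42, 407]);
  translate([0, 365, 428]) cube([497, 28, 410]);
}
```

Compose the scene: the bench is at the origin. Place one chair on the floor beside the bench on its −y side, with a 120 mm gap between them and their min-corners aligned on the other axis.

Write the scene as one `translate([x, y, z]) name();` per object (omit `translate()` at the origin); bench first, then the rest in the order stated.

bench();
translate([0, -513, 0]) chair();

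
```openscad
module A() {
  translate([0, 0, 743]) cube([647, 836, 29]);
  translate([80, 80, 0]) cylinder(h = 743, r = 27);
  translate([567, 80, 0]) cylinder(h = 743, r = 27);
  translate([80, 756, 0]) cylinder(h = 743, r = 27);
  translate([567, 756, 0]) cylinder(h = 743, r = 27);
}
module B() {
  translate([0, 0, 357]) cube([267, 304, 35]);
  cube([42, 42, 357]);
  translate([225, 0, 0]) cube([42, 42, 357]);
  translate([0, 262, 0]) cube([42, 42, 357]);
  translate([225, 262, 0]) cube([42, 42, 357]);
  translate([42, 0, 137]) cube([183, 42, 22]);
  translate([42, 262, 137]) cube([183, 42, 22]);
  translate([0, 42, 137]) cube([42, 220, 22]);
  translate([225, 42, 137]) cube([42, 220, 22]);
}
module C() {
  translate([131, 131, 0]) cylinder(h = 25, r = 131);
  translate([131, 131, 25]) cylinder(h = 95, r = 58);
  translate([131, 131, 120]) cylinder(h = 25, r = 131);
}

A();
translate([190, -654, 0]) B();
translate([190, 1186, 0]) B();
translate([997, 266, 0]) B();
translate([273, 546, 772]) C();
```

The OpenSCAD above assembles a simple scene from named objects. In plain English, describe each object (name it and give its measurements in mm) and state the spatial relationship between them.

A is a table with a 647×836 mm rectangular top, 29 mm thick, top surface at z = 772 mm, supported by four round legs of 54 mm diameter, each leg's bounding box inset 53 mm from the nearest pair of top edges, running from the floor.

B is a four-legged stool. The seat is 267×304 mm, 35 mm thick, top at z = 392 mm. It stands on four square legs, each 42×42 mm in cross-section, from z = 0 to the seat underside, each flush with a corner of the seat. Four stretchers, 42 mm wide and 22 mm tall, connect adjacent legs with their undersides at z = 137 mm, each running between the inner faces of the legs it joins and aligned with the legs' outer faces on the other axis.

C is a spool: two coaxial disc flanges of radius 131 mm and thickness 25 mm, joined by a core cylinder of radius 58 mm and height 95 mm. The lower flange rests on z = 0 and the three cylinders share a vertical axis.

Three stools sit around the table at the −y, +y, +x sides. The spool is on top of the table.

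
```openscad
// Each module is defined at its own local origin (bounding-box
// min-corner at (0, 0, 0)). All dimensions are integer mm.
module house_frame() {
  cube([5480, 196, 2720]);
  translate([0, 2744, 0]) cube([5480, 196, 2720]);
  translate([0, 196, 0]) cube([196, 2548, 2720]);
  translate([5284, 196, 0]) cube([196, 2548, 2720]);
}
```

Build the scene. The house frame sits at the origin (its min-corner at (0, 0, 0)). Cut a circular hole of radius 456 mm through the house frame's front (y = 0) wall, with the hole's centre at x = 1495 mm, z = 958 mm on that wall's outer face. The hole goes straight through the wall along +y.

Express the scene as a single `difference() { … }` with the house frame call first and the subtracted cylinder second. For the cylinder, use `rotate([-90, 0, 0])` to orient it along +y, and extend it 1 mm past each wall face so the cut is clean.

difference() {
  house_frame();
  translate([1495, -1, 958]) rotate([-90, 0, 0]) cylinder(h = 198, r = 456);
}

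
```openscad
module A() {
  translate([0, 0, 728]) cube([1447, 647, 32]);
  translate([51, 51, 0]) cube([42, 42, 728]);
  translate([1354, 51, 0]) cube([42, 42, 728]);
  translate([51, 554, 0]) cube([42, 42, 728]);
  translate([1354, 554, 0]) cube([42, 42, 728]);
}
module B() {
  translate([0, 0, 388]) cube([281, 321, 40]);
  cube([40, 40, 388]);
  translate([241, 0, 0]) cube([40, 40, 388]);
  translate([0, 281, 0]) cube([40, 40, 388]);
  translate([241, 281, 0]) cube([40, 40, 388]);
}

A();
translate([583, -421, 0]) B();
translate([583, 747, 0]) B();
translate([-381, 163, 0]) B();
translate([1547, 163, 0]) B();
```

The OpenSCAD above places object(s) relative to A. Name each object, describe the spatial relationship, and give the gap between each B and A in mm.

A is a table. B is a stool. Four stools sit around the table at the −y, +y, −x, +x sides. The gap between each stool and the table is 100 mm.

Each stool's nearest face is 100 mm from the table's bounding box.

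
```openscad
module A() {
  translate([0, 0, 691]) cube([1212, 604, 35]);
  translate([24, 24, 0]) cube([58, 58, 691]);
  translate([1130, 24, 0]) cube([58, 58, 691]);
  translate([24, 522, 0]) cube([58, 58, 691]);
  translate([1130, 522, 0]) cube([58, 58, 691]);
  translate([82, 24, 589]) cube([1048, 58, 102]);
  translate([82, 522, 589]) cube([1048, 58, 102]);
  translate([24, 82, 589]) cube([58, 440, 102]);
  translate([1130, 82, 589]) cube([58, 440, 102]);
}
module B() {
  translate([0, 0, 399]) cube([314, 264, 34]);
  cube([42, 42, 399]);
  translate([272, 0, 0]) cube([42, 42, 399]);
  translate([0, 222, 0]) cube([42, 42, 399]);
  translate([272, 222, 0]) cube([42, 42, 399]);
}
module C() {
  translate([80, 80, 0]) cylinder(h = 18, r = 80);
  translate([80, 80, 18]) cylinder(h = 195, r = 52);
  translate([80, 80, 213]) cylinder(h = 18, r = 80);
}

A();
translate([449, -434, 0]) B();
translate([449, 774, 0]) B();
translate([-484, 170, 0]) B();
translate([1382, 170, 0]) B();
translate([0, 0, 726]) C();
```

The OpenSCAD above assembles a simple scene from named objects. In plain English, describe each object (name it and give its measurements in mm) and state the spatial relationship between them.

A is a table with a 1212×604 mm rectangular top, 35 mm thick, top surface at z = 726 mm, supported by four 58×58 mm square legs, each inset 24 mm from the nearest pair of top edges, running from the floor. Four apron rails, 58 mm thick and 102 mm tall, run between adjacent legs with their top edges flush with the underside of the top and their outer faces flush with the legs' outer faces.

B is a four-legged stool. The seat is 314×264 mm, 34 mm thick, top at z = 433 mm. It stands on four square legs, each 42×42 mm in cross-section, from z = 0 to the seat underside, each flush with a corner of the seat.

C is a spool: two coaxial disc flanges of radius 80 mm and thickness 18 mm, joined by a core cylinder of radius 52 mm and height 195 mm. The lower flange rests on z = 0 and the three cylinders share a vertical axis.

Four stools sit around the table at the −y, +y, −x, +x sides. The spool is on top of the table.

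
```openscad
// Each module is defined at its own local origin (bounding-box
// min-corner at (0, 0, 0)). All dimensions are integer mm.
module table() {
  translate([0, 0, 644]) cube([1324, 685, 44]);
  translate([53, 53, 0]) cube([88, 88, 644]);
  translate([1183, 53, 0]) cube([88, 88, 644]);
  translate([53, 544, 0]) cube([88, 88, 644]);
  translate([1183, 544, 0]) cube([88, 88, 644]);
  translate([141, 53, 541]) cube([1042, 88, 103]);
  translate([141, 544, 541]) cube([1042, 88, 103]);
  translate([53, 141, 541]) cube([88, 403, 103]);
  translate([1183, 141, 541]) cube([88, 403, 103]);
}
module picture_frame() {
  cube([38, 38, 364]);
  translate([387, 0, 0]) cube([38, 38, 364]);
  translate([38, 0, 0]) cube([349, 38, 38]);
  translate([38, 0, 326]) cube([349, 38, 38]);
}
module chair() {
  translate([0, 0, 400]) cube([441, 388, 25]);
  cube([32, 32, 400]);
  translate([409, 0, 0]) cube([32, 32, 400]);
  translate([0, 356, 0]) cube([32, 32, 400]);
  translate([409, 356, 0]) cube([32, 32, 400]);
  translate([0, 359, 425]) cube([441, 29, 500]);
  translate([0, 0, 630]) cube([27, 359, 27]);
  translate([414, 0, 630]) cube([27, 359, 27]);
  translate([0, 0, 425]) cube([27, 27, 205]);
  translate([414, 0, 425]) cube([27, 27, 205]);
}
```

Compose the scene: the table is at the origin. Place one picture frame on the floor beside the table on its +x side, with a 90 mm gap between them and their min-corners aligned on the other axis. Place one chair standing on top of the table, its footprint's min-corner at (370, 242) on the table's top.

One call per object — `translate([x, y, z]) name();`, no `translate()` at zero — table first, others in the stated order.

table();
translate([1414, 0, 0]) picture_frame();
translate([370, 242, 688]) chair();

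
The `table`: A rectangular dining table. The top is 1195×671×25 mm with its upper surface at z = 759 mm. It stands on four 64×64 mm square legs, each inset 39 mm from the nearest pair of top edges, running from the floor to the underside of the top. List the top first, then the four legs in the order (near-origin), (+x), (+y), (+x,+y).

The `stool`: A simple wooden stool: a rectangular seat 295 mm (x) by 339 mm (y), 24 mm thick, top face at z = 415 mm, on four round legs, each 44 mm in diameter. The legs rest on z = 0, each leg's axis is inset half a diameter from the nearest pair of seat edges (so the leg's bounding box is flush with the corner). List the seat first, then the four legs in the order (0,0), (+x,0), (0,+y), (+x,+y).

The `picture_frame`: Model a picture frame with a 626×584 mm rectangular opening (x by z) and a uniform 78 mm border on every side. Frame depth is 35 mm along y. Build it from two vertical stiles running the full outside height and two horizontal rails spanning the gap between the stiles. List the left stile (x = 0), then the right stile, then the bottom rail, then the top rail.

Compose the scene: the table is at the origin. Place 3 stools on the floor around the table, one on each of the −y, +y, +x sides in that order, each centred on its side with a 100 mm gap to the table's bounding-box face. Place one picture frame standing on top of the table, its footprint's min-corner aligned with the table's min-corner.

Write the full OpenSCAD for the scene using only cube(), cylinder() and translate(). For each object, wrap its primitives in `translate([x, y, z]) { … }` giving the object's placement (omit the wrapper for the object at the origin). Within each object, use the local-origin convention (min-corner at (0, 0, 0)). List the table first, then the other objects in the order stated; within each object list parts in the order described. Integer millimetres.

translate([0, 0, 734]) cube([1195, 671, 25]);
translate([39, 39, 0]) cube([64, 64, 734]);
translate([1092, 39, 0]) cube([64, 64, 734]);
translate([39, 568, 0]) cube([64, 64, 734]);
translate([1092, 568, 0]) cube([64, 64, 734]);
translate([450, -439, 0]) {
  translate([0, 0, 391]) cube([295, 339, 24]);
  translate([22, 22, 0]) cylinder(h = 391, r = 22);
  translate([273, 22, 0]) cylinder(h = 391, r = 22);
  translate([22, 317, 0]) cylinder(h = 391, r = 22);
  translate([273, 317, 0]) cylinder(h = 391, r = 22);
}
translate([450, 771, 0]) {
  translate([0, 0, 391]) cube([295, 339, 24]);
  translate([22, 22, 0]) cylinder(h = 391, r = 22);
  translate([273, 22, 0]) cylinder(h = 391, r = 22);
  translate([22, 317, 0]) cylinder(h = 391, r = 22);
  translate([273, 317, 0]) cylinder(h = 391, r = 22);
}
translate([1295, 166, 0]) {
  translate([0, 0, 391]) cube([295, 339, 24]);
  translate([22, 22, 0]) cylinder(h = 391, r = 22);
  translate([273, 22, 0]) cylinder(h = 391, r = 22);
  translate([22, 317, 0]) cylinder(h = 391, r = 22);
  translate([273, 317, 0]) cylinder(h = 391, r = 22);
}
translate([0, 0, 759]) {
  cube([78, 35, 740]);
  translate([704, 0, 0]) cube([78, 35, 740]);
  translate([78, 0, 0]) cube([626, 35, 78]);
  translate([78, 0, 662]) cube([626, 35, 78]);
}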